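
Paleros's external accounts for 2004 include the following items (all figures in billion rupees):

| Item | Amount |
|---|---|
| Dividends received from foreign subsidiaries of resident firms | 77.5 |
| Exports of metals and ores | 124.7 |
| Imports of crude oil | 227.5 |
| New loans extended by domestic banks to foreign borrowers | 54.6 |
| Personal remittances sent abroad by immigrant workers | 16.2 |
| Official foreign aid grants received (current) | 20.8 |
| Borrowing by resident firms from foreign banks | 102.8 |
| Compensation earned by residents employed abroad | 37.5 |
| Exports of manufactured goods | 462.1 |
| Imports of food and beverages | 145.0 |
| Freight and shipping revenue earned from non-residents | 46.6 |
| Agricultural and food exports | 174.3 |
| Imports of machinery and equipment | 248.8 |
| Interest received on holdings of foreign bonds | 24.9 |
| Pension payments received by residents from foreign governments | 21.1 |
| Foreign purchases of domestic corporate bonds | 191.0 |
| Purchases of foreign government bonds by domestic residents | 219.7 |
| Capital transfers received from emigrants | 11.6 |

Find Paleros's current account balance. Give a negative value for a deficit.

352.0

Goods: 124.7 - 145.0 + 462.1 - 227.5 + 174.3 - 248.8 = 139.8
Services: 46.6
Primary income: 24.9 + 37.5 + 77.5 = 139.9
Secondary income: -16.2 + 21.1 + 20.8 = 25.7
Current account = 139.8 + 46.6 + 139.9 + 25.7 = 352.0
(Excluded from the current account — financial account: new loans extended by domestic banks to foreign borrowers 54.6, borrowing by resident firms from foreign banks 102.8, foreign purchases of domestic corporate bonds 191.0, purchases of foreign government bonds by domestic residents 219.7; capital account: capital transfers received from emigrants 11.6.)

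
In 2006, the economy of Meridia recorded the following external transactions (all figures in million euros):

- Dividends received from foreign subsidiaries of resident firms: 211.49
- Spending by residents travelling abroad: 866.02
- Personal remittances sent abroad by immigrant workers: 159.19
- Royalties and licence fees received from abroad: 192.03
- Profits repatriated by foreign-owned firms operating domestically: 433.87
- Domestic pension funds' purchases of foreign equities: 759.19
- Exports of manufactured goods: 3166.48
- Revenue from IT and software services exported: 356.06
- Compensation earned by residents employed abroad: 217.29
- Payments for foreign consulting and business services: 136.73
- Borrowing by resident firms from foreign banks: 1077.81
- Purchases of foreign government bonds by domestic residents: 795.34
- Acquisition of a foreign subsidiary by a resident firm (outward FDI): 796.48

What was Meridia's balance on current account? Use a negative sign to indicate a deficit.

Goods: 3166.48
Services: -866.02 - 136.73 + 192.03 + 356.06 = -454.66
Primary income: 217.29 + 211.49 - 433.87 = -5.09
Secondary income: -159.19
Current account = 3166.48 + (-454.66) + (-5.09) + (-159.19) = 2547.54
(Excluded from the current account — financial account: domestic pension funds' purchases of foreign equities 759.19, borrowing by resident firms from foreign banks 1077.81, purchases of foreign government bonds by domestic residents 795.34, acquisition of a foreign subsidiary by a resident firm (outward FDI) 796.48.)

2547.54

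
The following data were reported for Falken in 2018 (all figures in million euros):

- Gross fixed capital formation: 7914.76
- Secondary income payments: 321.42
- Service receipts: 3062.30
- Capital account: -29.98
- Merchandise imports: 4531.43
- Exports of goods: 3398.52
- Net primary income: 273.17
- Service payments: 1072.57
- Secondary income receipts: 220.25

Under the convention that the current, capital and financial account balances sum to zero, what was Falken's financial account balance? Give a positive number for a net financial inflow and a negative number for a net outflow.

-998.84

Goods balance = 3398.52 - 4531.43 = -1132.91
Services balance = 3062.30 - 1072.57 = 1989.73
Trade balance (goods + services) = -1132.91 + 1989.73 = 856.82
Net primary income = 273.17
Net secondary income = 220.25 - 321.42 = -101.17
Current account = 856.82 + 273.17 + (-101.17) = 1028.82
Financial account = -(1028.82 + (-29.98)) = -998.84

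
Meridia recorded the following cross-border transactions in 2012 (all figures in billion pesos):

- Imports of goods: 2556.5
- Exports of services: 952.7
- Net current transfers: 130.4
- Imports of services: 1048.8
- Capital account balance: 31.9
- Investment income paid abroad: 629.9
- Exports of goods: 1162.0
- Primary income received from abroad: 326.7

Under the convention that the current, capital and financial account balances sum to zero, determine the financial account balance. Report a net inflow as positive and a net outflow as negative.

1631.5

Goods balance = 1162.0 - 2556.5 = -1394.5
Services balance = 952.7 - 1048.8 = -96.1
Trade balance (goods + services) = -1394.5 + (-96.1) = -1490.6
Net primary income = 326.7 - 629.9 = -303.2
Net secondary income = 130.4
Current account = -1490.6 + (-303.2) + 130.4 = -1663.4
Financial account = -(-1663.4 + 31.9) = 1631.5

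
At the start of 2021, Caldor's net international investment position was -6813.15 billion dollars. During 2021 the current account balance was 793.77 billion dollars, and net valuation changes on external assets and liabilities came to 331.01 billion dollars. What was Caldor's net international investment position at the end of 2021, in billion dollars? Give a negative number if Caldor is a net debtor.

-5688.37

Change in NIIP = current account + net valuation change = 793.77 + 331.01 = 1124.78
End-of-year NIIP = -6813.15 + 1124.78 = -5688.37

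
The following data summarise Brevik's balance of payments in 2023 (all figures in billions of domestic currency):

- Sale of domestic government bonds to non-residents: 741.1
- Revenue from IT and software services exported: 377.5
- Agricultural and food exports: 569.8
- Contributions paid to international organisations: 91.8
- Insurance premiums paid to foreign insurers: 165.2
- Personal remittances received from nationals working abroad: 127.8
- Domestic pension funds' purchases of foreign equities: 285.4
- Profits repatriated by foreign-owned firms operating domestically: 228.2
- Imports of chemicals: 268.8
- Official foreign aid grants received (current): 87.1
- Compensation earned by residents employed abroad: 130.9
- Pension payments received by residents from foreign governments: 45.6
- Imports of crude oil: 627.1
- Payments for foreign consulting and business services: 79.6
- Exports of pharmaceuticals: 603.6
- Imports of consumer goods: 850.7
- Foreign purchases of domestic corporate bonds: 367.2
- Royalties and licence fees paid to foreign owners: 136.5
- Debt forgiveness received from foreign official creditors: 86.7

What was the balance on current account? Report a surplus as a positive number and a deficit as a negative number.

-505.6

Goods: 603.6 - 850.7 - 268.8 - 627.1 + 569.8 = -573.2
Services: -136.5 + 377.5 - 165.2 - 79.6 = -3.8
Primary income: 130.9 - 228.2 = -97.3
Secondary income: 45.6 + 127.8 + 87.1 - 91.8 = 168.7
Current account = (-573.2) + (-3.8) + (-97.3) + 168.7 = -505.6
(Excluded from the current account — financial account: sale of domestic government bonds to non-residents 741.1, domestic pension funds' purchases of foreign equities 285.4, foreign purchases of domestic corporate bonds 367.2; capital account: debt forgiveness received from foreign official creditors 86.7.)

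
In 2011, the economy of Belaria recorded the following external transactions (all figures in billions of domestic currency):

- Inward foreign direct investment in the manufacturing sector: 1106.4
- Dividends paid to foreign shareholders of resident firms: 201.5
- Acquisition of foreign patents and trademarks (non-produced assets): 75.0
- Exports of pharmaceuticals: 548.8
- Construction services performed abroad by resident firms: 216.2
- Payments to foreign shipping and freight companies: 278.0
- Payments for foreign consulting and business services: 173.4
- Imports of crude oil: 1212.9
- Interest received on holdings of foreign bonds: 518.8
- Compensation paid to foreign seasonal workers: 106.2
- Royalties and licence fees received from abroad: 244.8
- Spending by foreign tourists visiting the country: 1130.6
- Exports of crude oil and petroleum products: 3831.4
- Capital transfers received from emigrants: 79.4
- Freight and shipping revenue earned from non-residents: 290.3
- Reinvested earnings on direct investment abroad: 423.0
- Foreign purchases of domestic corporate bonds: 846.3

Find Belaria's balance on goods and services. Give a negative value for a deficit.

4597.8

Goods: 548.8 - 1212.9 + 3831.4 = 3167.3
Services: -278.0 + 1130.6 - 173.4 + 290.3 + 216.2 + 244.8 = 1430.5
Trade balance = 3167.3 + 1430.5 = 4597.8
(Excluded from the trade balance — financial account: inward foreign direct investment in the manufacturing sector 1106.4, foreign purchases of domestic corporate bonds 846.3; primary income: dividends paid to foreign shareholders of resident firms 201.5, interest received on holdings of foreign bonds 518.8, compensation paid to foreign seasonal workers 106.2, reinvested earnings on direct investment abroad 423.0; capital account: acquisition of foreign patents and trademarks (non-produced assets) 75.0, capital transfers received from emigrants 79.4.)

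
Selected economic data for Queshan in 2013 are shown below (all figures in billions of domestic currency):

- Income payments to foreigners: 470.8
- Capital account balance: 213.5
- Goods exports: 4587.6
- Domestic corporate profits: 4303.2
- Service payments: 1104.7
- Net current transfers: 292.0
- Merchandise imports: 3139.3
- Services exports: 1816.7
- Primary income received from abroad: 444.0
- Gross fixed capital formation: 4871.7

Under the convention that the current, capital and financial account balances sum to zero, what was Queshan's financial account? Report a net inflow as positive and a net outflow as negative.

-2639.0

Goods balance = 4587.6 - 3139.3 = 1448.3
Services balance = 1816.7 - 1104.7 = 712.0
Trade balance (goods + services) = 1448.3 + 712.0 = 2160.3
Net primary income = 444.0 - 470.8 = -26.8
Net secondary income = 292.0
Current account = 2160.3 + (-26.8) + 292.0 = 2425.5
Financial account = -(2425.5 + 213.5) = -2639.0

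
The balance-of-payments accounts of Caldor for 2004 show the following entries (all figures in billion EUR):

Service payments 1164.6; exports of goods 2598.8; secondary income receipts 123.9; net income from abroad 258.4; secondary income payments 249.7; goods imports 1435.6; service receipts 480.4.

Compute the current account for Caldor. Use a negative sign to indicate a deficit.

611.6

Goods balance = 2598.8 - 1435.6 = 1163.2
Services balance = 480.4 - 1164.6 = -684.2
Trade balance (goods + services) = 1163.2 + (-684.2) = 479.0
Net primary income = 258.4
Net secondary income = 123.9 - 249.7 = -125.8
Current account = 479.0 + 258.4 + (-125.8) = 611.6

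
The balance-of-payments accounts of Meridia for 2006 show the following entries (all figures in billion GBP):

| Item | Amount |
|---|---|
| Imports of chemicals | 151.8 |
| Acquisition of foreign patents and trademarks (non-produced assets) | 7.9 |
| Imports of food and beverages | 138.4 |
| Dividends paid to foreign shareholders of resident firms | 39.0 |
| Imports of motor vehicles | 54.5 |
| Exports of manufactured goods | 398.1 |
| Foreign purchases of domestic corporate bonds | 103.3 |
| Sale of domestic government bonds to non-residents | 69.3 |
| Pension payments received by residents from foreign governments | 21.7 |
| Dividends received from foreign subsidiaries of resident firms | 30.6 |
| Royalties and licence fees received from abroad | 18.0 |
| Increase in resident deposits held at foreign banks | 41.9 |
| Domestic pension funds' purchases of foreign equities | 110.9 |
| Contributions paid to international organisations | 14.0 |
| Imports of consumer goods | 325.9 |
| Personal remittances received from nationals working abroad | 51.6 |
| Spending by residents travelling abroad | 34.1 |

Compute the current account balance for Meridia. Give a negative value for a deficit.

-237.7

Goods: -325.9 - 54.5 - 151.8 - 138.4 + 398.1 = -272.5
Services: 18.0 - 34.1 = -16.1
Primary income: -39.0 + 30.6 = -8.4
Secondary income: 21.7 + 51.6 - 14.0 = 59.3
Current account = (-272.5) + (-16.1) + (-8.4) + 59.3 = -237.7
(Excluded from the current account — capital account: acquisition of foreign patents and trademarks (non-produced assets) 7.9; financial account: foreign purchases of domestic corporate bonds 103.3, sale of domestic government bonds to non-residents 69.3, increase in resident deposits held at foreign banks 41.9, domestic pension funds' purchases of foreign equities 110.9.)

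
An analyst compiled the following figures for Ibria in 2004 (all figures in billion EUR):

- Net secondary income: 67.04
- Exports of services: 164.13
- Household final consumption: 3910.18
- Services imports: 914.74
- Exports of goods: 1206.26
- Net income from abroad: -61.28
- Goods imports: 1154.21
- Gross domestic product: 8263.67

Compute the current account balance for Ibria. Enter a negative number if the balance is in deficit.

-692.80

Goods balance = 1206.26 - 1154.21 = 52.05
Services balance = 164.13 - 914.74 = -750.61
Trade balance (goods + services) = 52.05 + (-750.61) = -698.56
Net primary income = -61.28
Net secondary income = 67.04
Current account = -698.56 + (-61.28) + 67.04 = -692.80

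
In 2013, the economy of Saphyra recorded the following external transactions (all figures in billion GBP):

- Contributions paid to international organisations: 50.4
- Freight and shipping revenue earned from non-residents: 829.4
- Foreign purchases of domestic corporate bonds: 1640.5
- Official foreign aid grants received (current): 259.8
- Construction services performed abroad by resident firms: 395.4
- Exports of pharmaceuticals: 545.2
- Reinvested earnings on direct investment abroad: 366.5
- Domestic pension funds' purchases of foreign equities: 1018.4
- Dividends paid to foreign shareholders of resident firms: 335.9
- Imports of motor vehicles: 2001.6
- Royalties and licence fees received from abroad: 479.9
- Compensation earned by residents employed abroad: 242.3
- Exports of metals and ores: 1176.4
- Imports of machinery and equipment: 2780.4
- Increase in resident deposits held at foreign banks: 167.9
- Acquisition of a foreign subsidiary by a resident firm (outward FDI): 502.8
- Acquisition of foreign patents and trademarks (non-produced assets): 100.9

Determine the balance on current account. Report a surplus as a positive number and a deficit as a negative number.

-873.4

Goods: -2780.4 - 2001.6 + 1176.4 + 545.2 = -3060.4
Services: 395.4 + 829.4 + 479.9 = 1704.7
Primary income: 366.5 + 242.3 - 335.9 = 272.9
Secondary income: -50.4 + 259.8 = 209.4
Current account = (-3060.4) + 1704.7 + 272.9 + 209.4 = -873.4
(Excluded from the current account — financial account: foreign purchases of domestic corporate bonds 1640.5, domestic pension funds' purchases of foreign equities 1018.4, increase in resident deposits held at foreign banks 167.9, acquisition of a foreign subsidiary by a resident firm (outward FDI) 502.8; capital account: acquisition of foreign patents and trademarks (non-produced assets) 100.9.)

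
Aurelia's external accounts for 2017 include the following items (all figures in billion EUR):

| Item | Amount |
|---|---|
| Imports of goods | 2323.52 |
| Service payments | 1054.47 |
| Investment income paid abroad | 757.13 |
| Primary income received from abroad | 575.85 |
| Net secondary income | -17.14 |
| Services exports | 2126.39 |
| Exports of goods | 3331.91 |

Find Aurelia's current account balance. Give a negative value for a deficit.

Goods balance = 3331.91 - 2323.52 = 1008.39
Services balance = 2126.39 - 1054.47 = 1071.92
Trade balance (goods + services) = 1008.39 + 1071.92 = 2080.31
Net primary income = 575.85 - 757.13 = -181.28
Net secondary income = -17.14
Current account = 2080.31 + (-181.28) + (-17.14) = 1881.89

1881.89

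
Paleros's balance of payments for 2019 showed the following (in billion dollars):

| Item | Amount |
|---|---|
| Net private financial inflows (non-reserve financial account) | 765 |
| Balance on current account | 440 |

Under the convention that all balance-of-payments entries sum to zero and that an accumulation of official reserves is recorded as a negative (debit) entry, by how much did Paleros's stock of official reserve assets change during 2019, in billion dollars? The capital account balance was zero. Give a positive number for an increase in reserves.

1205

Official reserve transactions balance = -(440 + 765) = -1205
An accumulation of reserves is recorded as a debit (negative entry), so the change in the stock of reserves is the negative of that balance.
Change in official reserves = -(-1205) = 1205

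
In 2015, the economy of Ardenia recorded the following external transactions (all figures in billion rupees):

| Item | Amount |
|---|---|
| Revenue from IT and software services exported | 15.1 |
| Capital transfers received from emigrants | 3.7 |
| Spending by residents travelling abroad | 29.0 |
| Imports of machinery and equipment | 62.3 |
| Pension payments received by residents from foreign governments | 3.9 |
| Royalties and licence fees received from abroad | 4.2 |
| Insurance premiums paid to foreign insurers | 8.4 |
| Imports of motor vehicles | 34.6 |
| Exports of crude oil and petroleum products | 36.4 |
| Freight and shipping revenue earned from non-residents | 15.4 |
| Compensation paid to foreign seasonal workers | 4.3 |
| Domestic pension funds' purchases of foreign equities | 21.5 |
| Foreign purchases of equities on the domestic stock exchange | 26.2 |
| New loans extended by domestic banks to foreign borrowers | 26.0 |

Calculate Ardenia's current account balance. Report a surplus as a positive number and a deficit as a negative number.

Goods: 36.4 - 34.6 - 62.3 = -60.5
Services: 15.4 + 4.2 - 29.0 - 8.4 + 15.1 = -2.7
Primary income: -4.3
Secondary income: 3.9
Current account = (-60.5) + (-2.7) + (-4.3) + 3.9 = -63.6
(Excluded from the current account — capital account: capital transfers received from emigrants 3.7; financial account: domestic pension funds' purchases of foreign equities 21.5, foreign purchases of equities on the domestic stock exchange 26.2, new loans extended by domestic banks to foreign borrowers 26.0.)

-63.6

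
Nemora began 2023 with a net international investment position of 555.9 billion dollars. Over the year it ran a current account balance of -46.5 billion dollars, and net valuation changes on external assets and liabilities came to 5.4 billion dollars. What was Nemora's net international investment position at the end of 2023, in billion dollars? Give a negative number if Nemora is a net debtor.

Change in NIIP = current account + net valuation change = -46.5 + 5.4 = -41.1
End-of-year NIIP = 555.9 + (-41.1) = 514.8

514.8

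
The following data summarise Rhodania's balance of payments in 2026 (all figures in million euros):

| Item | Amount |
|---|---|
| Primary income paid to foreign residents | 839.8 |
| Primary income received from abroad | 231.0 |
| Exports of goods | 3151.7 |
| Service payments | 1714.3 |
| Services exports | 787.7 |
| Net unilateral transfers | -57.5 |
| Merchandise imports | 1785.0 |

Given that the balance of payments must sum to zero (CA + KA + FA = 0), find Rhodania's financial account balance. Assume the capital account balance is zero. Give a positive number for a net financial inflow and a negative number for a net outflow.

226.2

Goods balance = 3151.7 - 1785.0 = 1366.7
Services balance = 787.7 - 1714.3 = -926.6
Trade balance (goods + services) = 1366.7 + (-926.6) = 440.1
Net primary income = 231.0 - 839.8 = -608.8
Net secondary income = -57.5
Current account = 440.1 + (-608.8) + (-57.5) = -226.2
Financial account = -(-226.2) = 226.2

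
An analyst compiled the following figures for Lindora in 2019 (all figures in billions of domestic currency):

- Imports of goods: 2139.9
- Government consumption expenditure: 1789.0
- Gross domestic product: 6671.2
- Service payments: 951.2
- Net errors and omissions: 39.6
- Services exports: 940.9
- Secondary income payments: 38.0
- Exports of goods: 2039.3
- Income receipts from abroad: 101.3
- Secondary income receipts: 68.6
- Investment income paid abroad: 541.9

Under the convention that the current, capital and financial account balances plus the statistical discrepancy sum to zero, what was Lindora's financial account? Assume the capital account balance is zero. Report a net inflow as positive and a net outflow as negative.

Goods balance = 2039.3 - 2139.9 = -100.6
Services balance = 940.9 - 951.2 = -10.3
Trade balance (goods + services) = -100.6 + (-10.3) = -110.9
Net primary income = 101.3 - 541.9 = -440.6
Net secondary income = 68.6 - 38.0 = 30.6
Current account = -110.9 + (-440.6) + 30.6 = -520.9
Financial account = -(-520.9 + 39.6) = 481.3

481.3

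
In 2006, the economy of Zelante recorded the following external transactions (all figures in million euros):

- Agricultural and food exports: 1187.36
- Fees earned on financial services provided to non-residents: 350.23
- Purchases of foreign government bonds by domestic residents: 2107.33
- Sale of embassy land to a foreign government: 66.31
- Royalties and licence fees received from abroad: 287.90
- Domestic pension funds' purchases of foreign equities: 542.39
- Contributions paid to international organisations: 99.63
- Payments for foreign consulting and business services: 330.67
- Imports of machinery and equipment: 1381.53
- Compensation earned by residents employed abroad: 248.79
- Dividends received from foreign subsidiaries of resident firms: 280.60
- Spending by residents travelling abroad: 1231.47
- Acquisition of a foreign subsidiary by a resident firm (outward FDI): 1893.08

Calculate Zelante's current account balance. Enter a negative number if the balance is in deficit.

-688.42

Goods: 1187.36 - 1381.53 = -194.17
Services: -1231.47 - 330.67 + 350.23 + 287.90 = -924.01
Primary income: 248.79 + 280.60 = 529.39
Secondary income: -99.63
Current account = (-194.17) + (-924.01) + 529.39 + (-99.63) = -688.42
(Excluded from the current account — financial account: purchases of foreign government bonds by domestic residents 2107.33, domestic pension funds' purchases of foreign equities 542.39, acquisition of a foreign subsidiary by a resident firm (outward FDI) 1893.08; capital account: sale of embassy land to a foreign government 66.31.)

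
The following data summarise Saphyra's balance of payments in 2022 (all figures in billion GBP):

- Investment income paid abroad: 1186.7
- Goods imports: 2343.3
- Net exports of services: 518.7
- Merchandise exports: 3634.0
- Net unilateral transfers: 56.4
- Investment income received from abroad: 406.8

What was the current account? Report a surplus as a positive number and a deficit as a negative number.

Goods balance = 3634.0 - 2343.3 = 1290.7
Services balance = 518.7
Trade balance (goods + services) = 1290.7 + 518.7 = 1809.4
Net primary income = 406.8 - 1186.7 = -779.9
Net secondary income = 56.4
Current account = 1809.4 + (-779.9) + 56.4 = 1085.9

1085.9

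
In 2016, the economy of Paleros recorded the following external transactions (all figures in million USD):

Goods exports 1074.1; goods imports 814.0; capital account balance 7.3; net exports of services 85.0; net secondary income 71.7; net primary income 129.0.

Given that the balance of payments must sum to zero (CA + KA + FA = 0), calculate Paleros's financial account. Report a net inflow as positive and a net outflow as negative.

-553.1

Goods balance = 1074.1 - 814.0 = 260.1
Services balance = 85.0
Trade balance (goods + services) = 260.1 + 85.0 = 345.1
Net primary income = 129.0
Net secondary income = 71.7
Current account = 345.1 + 129.0 + 71.7 = 545.8
Financial account = -(545.8 + 7.3) = -553.1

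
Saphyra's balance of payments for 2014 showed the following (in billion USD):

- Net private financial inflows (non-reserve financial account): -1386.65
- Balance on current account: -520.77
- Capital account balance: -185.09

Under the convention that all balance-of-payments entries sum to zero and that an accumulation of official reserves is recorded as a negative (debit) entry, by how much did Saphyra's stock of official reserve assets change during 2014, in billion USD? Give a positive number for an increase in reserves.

Official reserve transactions balance = -((-520.77) + (-185.09) + (-1386.65)) = 2092.51
An accumulation of reserves is recorded as a debit (negative entry), so the change in the stock of reserves is the negative of that balance.
Change in official reserves = -(2092.51) = -2092.51

-2092.51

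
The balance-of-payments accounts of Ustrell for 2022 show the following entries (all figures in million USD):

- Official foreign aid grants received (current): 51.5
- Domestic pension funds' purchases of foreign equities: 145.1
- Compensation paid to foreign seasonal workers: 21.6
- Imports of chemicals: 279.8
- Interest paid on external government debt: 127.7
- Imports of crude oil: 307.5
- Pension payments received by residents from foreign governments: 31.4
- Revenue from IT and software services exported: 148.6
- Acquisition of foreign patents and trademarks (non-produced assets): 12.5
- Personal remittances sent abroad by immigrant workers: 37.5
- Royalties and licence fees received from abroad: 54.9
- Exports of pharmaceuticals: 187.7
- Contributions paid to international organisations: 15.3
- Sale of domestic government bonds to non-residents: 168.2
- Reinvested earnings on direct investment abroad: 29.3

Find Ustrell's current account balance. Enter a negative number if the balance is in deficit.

Goods: 187.7 - 307.5 - 279.8 = -399.6
Services: 54.9 + 148.6 = 203.5
Primary income: -127.7 - 21.6 + 29.3 = -120.0
Secondary income: -37.5 - 15.3 + 51.5 + 31.4 = 30.1
Current account = (-399.6) + 203.5 + (-120.0) + 30.1 = -286.0
(Excluded from the current account — financial account: domestic pension funds' purchases of foreign equities 145.1, sale of domestic government bonds to non-residents 168.2; capital account: acquisition of foreign patents and trademarks (non-produced assets) 12.5.)

-286.0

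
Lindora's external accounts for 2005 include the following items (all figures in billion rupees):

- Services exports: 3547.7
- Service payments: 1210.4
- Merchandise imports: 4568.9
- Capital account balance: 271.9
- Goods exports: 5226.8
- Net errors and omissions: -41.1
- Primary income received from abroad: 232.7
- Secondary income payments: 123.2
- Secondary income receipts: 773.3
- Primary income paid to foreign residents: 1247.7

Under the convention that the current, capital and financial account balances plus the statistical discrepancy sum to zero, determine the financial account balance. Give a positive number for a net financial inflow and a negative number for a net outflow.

Goods balance = 5226.8 - 4568.9 = 657.9
Services balance = 3547.7 - 1210.4 = 2337.3
Trade balance (goods + services) = 657.9 + 2337.3 = 2995.2
Net primary income = 232.7 - 1247.7 = -1015.0
Net secondary income = 773.3 - 123.2 = 650.1
Current account = 2995.2 + (-1015.0) + 650.1 = 2630.3
Financial account = -(2630.3 + 271.9 + (-41.1)) = -2861.1

-2861.1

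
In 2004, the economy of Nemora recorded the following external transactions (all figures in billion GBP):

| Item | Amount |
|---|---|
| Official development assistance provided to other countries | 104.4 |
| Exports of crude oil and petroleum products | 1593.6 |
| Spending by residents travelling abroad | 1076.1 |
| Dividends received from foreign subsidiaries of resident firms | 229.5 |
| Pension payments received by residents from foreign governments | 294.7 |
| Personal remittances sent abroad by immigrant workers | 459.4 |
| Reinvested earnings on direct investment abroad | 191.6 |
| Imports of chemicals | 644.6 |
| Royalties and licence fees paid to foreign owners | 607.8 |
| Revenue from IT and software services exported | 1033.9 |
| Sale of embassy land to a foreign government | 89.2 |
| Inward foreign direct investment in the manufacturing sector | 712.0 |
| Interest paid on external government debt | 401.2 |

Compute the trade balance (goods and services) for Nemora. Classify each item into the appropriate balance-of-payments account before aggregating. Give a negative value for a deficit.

Goods: -644.6 + 1593.6 = 949.0
Services: -1076.1 - 607.8 + 1033.9 = -650.0
Trade balance = 949.0 + (-650.0) = 299.0
(Excluded from the trade balance — secondary income: official development assistance provided to other countries 104.4, pension payments received by residents from foreign governments 294.7, personal remittances sent abroad by immigrant workers 459.4; primary income: dividends received from foreign subsidiaries of resident firms 229.5, reinvested earnings on direct investment abroad 191.6, interest paid on external government debt 401.2; capital account: sale of embassy land to a foreign government 89.2; financial account: inward foreign direct investment in the manufacturing sector 712.0.)

299.0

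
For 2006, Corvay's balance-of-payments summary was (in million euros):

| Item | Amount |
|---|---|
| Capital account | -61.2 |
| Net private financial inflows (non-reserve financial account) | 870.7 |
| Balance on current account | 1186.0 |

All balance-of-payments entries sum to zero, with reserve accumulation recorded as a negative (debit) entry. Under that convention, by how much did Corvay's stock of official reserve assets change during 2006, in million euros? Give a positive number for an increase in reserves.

1995.5

Official reserve transactions balance = -(1186.0 + (-61.2) + 870.7) = -1995.5
An accumulation of reserves is recorded as a debit (negative entry), so the change in the stock of reserves is the negative of that balance.
Change in official reserves = -(-1995.5) = 1995.5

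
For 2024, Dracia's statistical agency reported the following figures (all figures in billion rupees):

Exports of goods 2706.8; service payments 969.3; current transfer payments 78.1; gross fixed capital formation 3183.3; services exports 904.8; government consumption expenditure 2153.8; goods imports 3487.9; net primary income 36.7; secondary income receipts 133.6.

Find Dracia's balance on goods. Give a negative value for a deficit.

-781.1

Goods balance = 2706.8 - 3487.9 = -781.1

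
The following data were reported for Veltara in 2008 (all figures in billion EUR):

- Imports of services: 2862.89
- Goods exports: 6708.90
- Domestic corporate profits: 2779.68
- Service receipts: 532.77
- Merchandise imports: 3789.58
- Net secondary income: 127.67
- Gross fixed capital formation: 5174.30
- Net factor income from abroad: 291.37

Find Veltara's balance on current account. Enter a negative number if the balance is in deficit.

Goods balance = 6708.90 - 3789.58 = 2919.32
Services balance = 532.77 - 2862.89 = -2330.12
Trade balance (goods + services) = 2919.32 + (-2330.12) = 589.20
Net primary income = 291.37
Net secondary income = 127.67
Current account = 589.20 + 291.37 + 127.67 = 1008.24

1008.24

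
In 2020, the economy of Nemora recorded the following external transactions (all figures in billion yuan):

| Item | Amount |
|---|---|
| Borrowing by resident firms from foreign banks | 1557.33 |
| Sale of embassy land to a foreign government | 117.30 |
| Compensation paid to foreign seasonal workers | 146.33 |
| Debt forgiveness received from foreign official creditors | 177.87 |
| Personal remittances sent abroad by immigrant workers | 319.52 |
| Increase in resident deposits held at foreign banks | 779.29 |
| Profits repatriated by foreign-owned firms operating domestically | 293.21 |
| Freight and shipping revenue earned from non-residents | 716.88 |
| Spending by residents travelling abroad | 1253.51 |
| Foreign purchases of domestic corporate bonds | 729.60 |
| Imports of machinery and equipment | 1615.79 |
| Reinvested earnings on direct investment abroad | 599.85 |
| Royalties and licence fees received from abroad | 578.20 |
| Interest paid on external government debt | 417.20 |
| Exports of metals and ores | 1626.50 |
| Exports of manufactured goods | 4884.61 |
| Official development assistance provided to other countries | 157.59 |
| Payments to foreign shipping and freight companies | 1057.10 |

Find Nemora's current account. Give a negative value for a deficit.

Goods: 4884.61 + 1626.50 - 1615.79 = 4895.32
Services: -1057.10 + 578.20 - 1253.51 + 716.88 = -1015.53
Primary income: -146.33 - 293.21 - 417.20 + 599.85 = -256.89
Secondary income: -319.52 - 157.59 = -477.11
Current account = 4895.32 + (-1015.53) + (-256.89) + (-477.11) = 3145.79
(Excluded from the current account — financial account: borrowing by resident firms from foreign banks 1557.33, increase in resident deposits held at foreign banks 779.29, foreign purchases of domestic corporate bonds 729.60; capital account: sale of embassy land to a foreign government 117.30, debt forgiveness received from foreign official creditors 177.87.)

3145.79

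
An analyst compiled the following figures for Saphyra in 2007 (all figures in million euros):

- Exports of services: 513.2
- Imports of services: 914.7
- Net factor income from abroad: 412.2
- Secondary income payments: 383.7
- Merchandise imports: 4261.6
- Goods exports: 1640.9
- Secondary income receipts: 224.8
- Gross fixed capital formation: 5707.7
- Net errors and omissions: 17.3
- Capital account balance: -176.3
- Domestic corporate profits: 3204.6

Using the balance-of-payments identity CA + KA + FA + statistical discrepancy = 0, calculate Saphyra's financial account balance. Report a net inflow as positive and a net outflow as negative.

Goods balance = 1640.9 - 4261.6 = -2620.7
Services balance = 513.2 - 914.7 = -401.5
Trade balance (goods + services) = -2620.7 + (-401.5) = -3022.2
Net primary income = 412.2
Net secondary income = 224.8 - 383.7 = -158.9
Current account = -3022.2 + 412.2 + (-158.9) = -2768.9
Financial account = -(-2768.9 + (-176.3) + 17.3) = 2927.9

2927.9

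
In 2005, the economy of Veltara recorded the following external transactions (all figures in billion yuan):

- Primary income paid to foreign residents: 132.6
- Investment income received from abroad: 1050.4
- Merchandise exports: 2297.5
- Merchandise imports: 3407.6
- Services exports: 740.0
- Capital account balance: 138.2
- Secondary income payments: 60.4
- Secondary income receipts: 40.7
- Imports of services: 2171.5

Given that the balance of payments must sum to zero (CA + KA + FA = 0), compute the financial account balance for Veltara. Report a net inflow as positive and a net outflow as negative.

Goods balance = 2297.5 - 3407.6 = -1110.1
Services balance = 740.0 - 2171.5 = -1431.5
Trade balance (goods + services) = -1110.1 + (-1431.5) = -2541.6
Net primary income = 1050.4 - 132.6 = 917.8
Net secondary income = 40.7 - 60.4 = -19.7
Current account = -2541.6 + 917.8 + (-19.7) = -1643.5
Financial account = -(-1643.5 + 138.2) = 1505.3

1505.3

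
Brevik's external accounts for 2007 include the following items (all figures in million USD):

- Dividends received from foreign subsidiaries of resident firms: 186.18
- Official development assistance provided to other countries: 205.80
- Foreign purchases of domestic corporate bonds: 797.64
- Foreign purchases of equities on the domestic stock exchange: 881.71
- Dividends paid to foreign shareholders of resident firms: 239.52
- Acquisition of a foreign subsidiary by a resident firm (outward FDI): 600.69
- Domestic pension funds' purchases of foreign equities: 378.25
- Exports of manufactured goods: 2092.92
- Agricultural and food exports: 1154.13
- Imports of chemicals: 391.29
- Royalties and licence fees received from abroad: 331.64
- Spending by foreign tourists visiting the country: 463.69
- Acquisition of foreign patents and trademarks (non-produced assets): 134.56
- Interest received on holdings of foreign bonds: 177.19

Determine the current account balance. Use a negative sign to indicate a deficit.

Goods: -391.29 + 2092.92 + 1154.13 = 2855.76
Services: 331.64 + 463.69 = 795.33
Primary income: 186.18 + 177.19 - 239.52 = 123.85
Secondary income: -205.80
Current account = 2855.76 + 795.33 + 123.85 + (-205.80) = 3569.14
(Excluded from the current account — financial account: foreign purchases of domestic corporate bonds 797.64, foreign purchases of equities on the domestic stock exchange 881.71, acquisition of a foreign subsidiary by a resident firm (outward FDI) 600.69, domestic pension funds' purchases of foreign equities 378.25; capital account: acquisition of foreign patents and trademarks (non-produced assets) 134.56.)

3569.14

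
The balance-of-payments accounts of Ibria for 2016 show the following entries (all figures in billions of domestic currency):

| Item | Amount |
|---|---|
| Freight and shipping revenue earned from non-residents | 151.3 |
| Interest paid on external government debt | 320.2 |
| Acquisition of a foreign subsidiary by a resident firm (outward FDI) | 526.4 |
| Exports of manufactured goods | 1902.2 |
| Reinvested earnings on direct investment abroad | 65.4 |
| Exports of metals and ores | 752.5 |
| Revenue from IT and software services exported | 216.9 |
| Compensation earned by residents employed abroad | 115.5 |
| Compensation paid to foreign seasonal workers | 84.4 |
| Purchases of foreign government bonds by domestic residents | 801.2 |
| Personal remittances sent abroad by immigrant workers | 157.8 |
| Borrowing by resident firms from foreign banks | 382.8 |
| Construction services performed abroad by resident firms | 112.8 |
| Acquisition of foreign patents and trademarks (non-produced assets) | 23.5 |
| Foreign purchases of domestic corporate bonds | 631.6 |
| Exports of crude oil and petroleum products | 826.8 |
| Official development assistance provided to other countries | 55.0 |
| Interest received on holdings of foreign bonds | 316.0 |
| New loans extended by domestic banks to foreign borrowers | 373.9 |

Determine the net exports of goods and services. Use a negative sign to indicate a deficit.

Goods: 826.8 + 752.5 + 1902.2 = 3481.5
Services: 216.9 + 151.3 + 112.8 = 481.0
Trade balance = 3481.5 + 481.0 = 3962.5
(Excluded from the trade balance — primary income: interest paid on external government debt 320.2, reinvested earnings on direct investment abroad 65.4, compensation earned by residents employed abroad 115.5, compensation paid to foreign seasonal workers 84.4, interest received on holdings of foreign bonds 316.0; financial account: acquisition of a foreign subsidiary by a resident firm (outward FDI) 526.4, purchases of foreign government bonds by domestic residents 801.2, borrowing by resident firms from foreign banks 382.8, foreign purchases of domestic corporate bonds 631.6, new loans extended by domestic banks to foreign borrowers 373.9; secondary income: personal remittances sent abroad by immigrant workers 157.8, official development assistance provided to other countries 55.0; capital account: acquisition of foreign patents and trademarks (non-produced assets) 23.5.)

3962.5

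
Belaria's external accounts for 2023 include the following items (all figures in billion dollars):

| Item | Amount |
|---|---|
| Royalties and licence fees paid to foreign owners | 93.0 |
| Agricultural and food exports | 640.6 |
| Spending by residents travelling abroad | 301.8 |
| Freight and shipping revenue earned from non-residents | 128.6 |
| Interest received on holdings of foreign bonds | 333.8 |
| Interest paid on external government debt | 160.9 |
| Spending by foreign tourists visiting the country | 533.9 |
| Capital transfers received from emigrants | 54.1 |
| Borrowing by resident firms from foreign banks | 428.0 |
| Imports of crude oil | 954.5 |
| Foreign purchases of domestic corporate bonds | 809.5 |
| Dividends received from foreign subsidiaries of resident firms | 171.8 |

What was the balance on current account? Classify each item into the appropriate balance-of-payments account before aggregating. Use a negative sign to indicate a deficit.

Goods: -954.5 + 640.6 = -313.9
Services: -93.0 + 128.6 - 301.8 + 533.9 = 267.7
Primary income: -160.9 + 333.8 + 171.8 = 344.7
Current account = (-313.9) + 267.7 + 344.7 = 298.5
(Excluded from the current account — capital account: capital transfers received from emigrants 54.1; financial account: borrowing by resident firms from foreign banks 428.0, foreign purchases of domestic corporate bonds 809.5.)

298.5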